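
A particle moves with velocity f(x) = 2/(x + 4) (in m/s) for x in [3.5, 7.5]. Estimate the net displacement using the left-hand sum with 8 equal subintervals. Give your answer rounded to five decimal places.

Δx = (7.5 − 3.5)/8 = 0.5.
Left endpoints: 3.5, 4, 4.5, 5, 5.5, 6, 6.5, 7.
f(3.5) = 4/15, f(4) = 0.25, f(4.5) = 4/17, f(5) = 2/9, f(5.5) = 4/19, f(6) = 0.2, f(6.5) = 4/21, f(7) = 2/11.
Sum = Δx · [f(3.5) + f(4) + f(4.5) + ...].
Sum ≈ 0.87850.

0.87850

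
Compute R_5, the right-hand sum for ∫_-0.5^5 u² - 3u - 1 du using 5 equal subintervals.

4.73

Δu = (5 − (-0.5))/5 = 1.1.
Right endpoints: 0.6, 1.7, 2.8, 3.9, 5.
f(0.6) = -2.44, f(1.7) = -3.21, f(2.8) = -1.56, f(3.9) = 2.51, f(5) = 9.
Sum = Δu · [f(0.6) + f(1.7) + f(2.8) + f(3.9) + f(5)].
Sum = 4.73.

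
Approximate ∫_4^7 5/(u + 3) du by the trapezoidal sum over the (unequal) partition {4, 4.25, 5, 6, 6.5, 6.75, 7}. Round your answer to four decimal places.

1.7857

Subinterval widths: 0.25, 0.75, 1, 0.5, 0.25, 0.25.
f(4) = 5/7, f(4.25) = 20/29, f(5) = 0.625, f(6) = 5/9, f(6.5) = 10/19, f(6.75) = 20/39, f(7) = 0.5.
On each subinterval the trapezoid contributes (Δu_i/2)·[f(u_{i-1}) + f(u_i)].
Sum ≈ 1.7857.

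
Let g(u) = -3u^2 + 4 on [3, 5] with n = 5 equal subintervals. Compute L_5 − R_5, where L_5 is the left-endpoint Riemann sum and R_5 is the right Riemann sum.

L_5 = -80.56.
R_5 = -99.76.
L_5 − R_5 = 19.2.

19.2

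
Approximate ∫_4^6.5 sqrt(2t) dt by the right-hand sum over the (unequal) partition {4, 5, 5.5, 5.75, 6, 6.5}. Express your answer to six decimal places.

Subinterval widths: 1, 0.5, 0.25, 0.25, 0.5.
Right endpoints: 5, 5.5, 5.75, 6, 6.5.
f(5) ≈ 3.162278, f(5.5) ≈ 3.316625, f(5.75) ≈ 3.391165, f(6) ≈ 3.464102, f(6.5) ≈ 3.605551.
Sum = Σ Δt_i · f(t_i).
Sum ≈ 8.337182.

8.337182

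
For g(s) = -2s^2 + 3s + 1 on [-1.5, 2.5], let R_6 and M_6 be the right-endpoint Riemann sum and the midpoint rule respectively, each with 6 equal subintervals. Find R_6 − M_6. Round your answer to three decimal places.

R_6 ≈ -1.92593.
M_6 ≈ -2.37037.
R_6 − M_6 ≈ 0.444.

0.444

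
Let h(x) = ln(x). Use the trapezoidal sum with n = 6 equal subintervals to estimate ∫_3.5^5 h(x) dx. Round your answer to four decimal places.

Δx = (5 − 3.5)/6 = 0.25.
h(3.5) ≈ 1.2528, h(3.75) ≈ 1.3218, h(4) ≈ 1.3863, h(4.25) ≈ 1.4469, h(4.5) ≈ 1.5041, h(4.75) ≈ 1.5581, h(5) ≈ 1.6094.
T_6 = (Δx/2)·[h(x_0) + 2h(x_1) + ... + 2h(x_{5}) + h(x_6)].
Sum ≈ 2.1621.

2.1621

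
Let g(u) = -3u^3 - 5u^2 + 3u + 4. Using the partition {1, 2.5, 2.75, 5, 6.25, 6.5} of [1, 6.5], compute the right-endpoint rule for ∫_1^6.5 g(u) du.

Subinterval widths: 1.5, 0.25, 2.25, 1.25, 0.25.
Right endpoints: 2.5, 2.75, 5, 6.25, 6.5.
g(2.5) = -66.625, g(2.75) = -87.953125, g(5) = -481, g(6.25) = -904.984375, g(6.5) = -1011.625.
Sum = Σ Δu_i · g(u_i).
Sum = -2588.3125.

-2588.3125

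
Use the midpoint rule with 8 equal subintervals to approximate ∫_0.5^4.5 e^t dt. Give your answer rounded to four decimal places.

87.4546

Δt = (4.5 − 0.5)/8 = 0.5.
Midpoints: 0.75, 1.25, 1.75, 2.25, 2.75, 3.25, 3.75, 4.25.
f(0.75) ≈ 2.1170, f(1.25) ≈ 3.4903, f(1.75) ≈ 5.7546, f(2.25) ≈ 9.4877, f(2.75) ≈ 15.6426, f(3.25) ≈ 25.7903, f(3.75) ≈ 42.5211, f(4.25) ≈ 70.1054.
Sum = Δt · [f(0.75) + f(1.25) + f(1.75) + ...].
Sum ≈ 87.4546.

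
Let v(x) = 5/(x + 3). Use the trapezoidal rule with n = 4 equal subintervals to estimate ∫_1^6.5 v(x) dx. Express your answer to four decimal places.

Δx = (6.5 − 1)/4 = 1.375.
v(1) = 1.25, v(2.375) = 40/43, v(3.75) = 20/27, v(5.125) = 8/13, v(6.5) = 10/19.
T_4 = (Δx/2)·[v(x_0) + 2v(x_1) + 2v(x_2) + 2v(x_3) + v(x_4)].
Sum ≈ 4.3650.

4.3650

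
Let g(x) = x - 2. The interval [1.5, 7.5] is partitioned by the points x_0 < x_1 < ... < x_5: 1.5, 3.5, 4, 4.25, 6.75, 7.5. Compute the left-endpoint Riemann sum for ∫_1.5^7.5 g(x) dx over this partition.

9.4375

Subinterval widths: 2, 0.5, 0.25, 2.5, 0.75.
Left endpoints: 1.5, 3.5, 4, 4.25, 6.75.
g(1.5) = -0.5, g(3.5) = 1.5, g(4) = 2, g(4.25) = 2.25, g(6.75) = 4.75.
Sum = Σ Δx_i · g(x_i).
Sum = 9.4375.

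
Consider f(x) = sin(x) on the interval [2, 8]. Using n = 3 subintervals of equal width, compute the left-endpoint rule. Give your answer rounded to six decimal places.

Δx = (8 − 2)/3 = 2.
Left endpoints: 2, 4, 6.
f(2) ≈ 0.909297, f(4) ≈ -0.756802, f(6) ≈ -0.279415.
Sum = Δx · [f(2) + f(4) + f(6)].
Sum ≈ -0.253841.

-0.253841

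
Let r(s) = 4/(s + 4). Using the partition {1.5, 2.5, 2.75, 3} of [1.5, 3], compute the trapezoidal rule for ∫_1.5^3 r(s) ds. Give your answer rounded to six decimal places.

0.967828

Subinterval widths: 1, 0.25, 0.25.
r(1.5) = 8/11, r(2.5) = 8/13, r(2.75) = 16/27, r(3) = 4/7.
On each subinterval the trapezoid contributes (Δs_i/2)·[r(s_{i-1}) + r(s_i)].
Sum ≈ 0.967828.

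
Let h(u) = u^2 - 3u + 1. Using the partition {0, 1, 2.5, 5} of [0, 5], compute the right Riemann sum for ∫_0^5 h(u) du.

26.125

Subinterval widths: 1, 1.5, 2.5.
Right endpoints: 1, 2.5, 5.
h(1) = -1, h(2.5) = -0.25, h(5) = 11.
Sum = Σ Δu_i · h(u_i).
Sum = 26.125.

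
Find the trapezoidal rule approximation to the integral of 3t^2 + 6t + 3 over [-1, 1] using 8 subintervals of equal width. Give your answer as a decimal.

Δt = (1 − (-1))/8 = 0.25.
f(-1) = 0, f(-0.75) = 0.1875, f(-0.5) = 0.75, f(-0.25) = 1.6875, f(0) = 3, f(0.25) = 4.6875, f(0.5) = 6.75, f(0.75) = 9.1875, f(1) = 12.
T_8 = (Δt/2)·[f(t_0) + 2f(t_1) + ... + 2f(t_{7}) + f(t_8)].
Sum = 8.0625.

8.0625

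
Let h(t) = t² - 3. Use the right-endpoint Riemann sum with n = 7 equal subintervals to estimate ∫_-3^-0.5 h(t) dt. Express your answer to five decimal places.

-0.05102

Δt = (-0.5 − (-3))/7 = 5/14.
Right endpoints: -37/14, -16/7, -27/14, -11/7, -17/14, -6/7, -0.5.
h(-37/14) = 781/196, h(-16/7) = 109/49, h(-27/14) = 141/196, h(-11/7) = -26/49, h(-17/14) = -299/196, h(-6/7) = -111/49, h(-0.5) = -2.75.
Sum = Δt · [h(-37/14) + h(-16/7) + h(-27/14) + ...].
Sum ≈ -0.05102.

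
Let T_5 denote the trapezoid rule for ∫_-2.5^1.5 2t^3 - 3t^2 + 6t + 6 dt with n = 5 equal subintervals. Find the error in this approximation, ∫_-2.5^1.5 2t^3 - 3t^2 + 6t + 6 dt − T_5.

Exact integral: ∫_-2.5^1.5 f(t) dt = -24.
T_5 = -26.56.
Error = -24 − (-26.56) = 2.56.

2.56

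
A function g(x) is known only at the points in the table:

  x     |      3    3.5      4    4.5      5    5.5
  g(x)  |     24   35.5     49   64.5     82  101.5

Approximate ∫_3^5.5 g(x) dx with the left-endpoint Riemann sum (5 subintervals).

Δx = 0.5.
Sum = 0.5·[24 + 35.5 + 49 + 64.5 + 82] = 127.5.

127.5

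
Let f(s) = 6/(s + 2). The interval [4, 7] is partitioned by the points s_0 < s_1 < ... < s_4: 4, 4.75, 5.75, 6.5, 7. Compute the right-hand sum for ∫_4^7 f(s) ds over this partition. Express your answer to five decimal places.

Subinterval widths: 0.75, 1, 0.75, 0.5.
Right endpoints: 4.75, 5.75, 6.5, 7.
f(4.75) = 8/9, f(5.75) = 24/31, f(6.5) = 12/17, f(7) = 2/3.
Sum = Σ Δs_i · f(s_i).
Sum ≈ 2.30361.

2.30361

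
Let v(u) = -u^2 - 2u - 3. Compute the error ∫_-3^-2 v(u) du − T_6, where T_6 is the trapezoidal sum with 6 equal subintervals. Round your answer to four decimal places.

0.0046

Exact integral: ∫_-3^-2 v(u) du ≈ -4.333333.
T_6 ≈ -4.337963.
Error ≈ -4.333333 − (-4.337963) ≈ 0.0046.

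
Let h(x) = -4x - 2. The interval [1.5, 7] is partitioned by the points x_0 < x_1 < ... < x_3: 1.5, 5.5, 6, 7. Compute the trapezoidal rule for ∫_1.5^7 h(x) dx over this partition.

-104.5

Subinterval widths: 4, 0.5, 1.
h(1.5) = -8, h(5.5) = -24, h(6) = -26, h(7) = -30.
On each subinterval the trapezoid contributes (Δx_i/2)·[h(x_{i-1}) + h(x_i)].
Sum = -104.5.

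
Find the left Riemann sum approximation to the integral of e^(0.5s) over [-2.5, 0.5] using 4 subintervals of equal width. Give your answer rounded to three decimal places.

Δs = (0.5 − (-2.5))/4 = 0.75.
Left endpoints: -2.5, -1.75, -1, -0.25.
f(-2.5) ≈ 0.287, f(-1.75) ≈ 0.417, f(-1) ≈ 0.607, f(-0.25) ≈ 0.882.
Sum = Δs · [f(-2.5) + f(-1.75) + f(-1) + f(-0.25)].
Sum ≈ 1.644.

1.644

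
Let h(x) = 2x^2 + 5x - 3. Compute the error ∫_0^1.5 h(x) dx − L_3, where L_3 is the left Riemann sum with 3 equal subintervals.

2.875

Exact integral: ∫_0^1.5 h(x) dx = 3.375.
L_3 = 0.5.
Error = 3.375 − 0.5 = 2.875.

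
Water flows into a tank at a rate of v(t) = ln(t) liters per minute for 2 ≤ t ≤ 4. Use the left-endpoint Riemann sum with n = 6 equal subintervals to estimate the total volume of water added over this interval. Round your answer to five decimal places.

Δt = (4 − 2)/6 = 1/3.
Left endpoints: 2, 7/3, 8/3, 3, 10/3, 11/3.
v(2) ≈ 0.69315, v(7/3) ≈ 0.84730, v(8/3) ≈ 0.98083, v(3) ≈ 1.09861, v(10/3) ≈ 1.20397, v(11/3) ≈ 1.29928.
Sum = Δt · [v(2) + v(7/3) + v(8/3) + ...].
Sum ≈ 2.04105.

2.04105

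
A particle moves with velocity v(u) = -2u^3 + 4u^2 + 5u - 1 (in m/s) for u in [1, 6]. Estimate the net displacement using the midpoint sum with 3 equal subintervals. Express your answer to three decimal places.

-258.657

Δu = (6 − 1)/3 = 5/3.
Midpoints: 11/6, 3.5, 31/6.
v(11/6) = 1003/108, v(3.5) = -20.25, v(31/6) = -15577/108.
Sum = Δu · [v(11/6) + v(3.5) + v(31/6)].
Sum ≈ -258.657.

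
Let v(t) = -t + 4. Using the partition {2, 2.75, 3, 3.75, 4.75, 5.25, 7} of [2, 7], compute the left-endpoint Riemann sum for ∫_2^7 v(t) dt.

Subinterval widths: 0.75, 0.25, 0.75, 1, 0.5, 1.75.
Left endpoints: 2, 2.75, 3, 3.75, 4.75, 5.25.
v(2) = 2, v(2.75) = 1.25, v(3) = 1, v(3.75) = 0.25, v(4.75) = -0.75, v(5.25) = -1.25.
Sum = Σ Δt_i · v(t_i).
Sum = 0.25.

0.25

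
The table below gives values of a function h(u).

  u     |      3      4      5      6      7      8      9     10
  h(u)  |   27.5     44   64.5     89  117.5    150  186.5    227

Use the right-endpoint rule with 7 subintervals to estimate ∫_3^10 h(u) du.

Δu = 1.
Sum = 1·[44 + 64.5 + 89 + 117.5 + 150 + 186.5 + 227] = 878.5.

878.5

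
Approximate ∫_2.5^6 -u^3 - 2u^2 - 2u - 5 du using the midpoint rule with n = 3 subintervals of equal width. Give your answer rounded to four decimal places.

Δu = (6 − 2.5)/3 = 7/6.
Midpoints: 37/12, 4.25, 65/12.
f(37/12) = -102805/1728, f(4.25) = -126.390625, f(65/12) = -403385/1728.
Sum = Δu · [f(37/12) + f(4.25) + f(65/12)].
Sum ≈ -489.2121.

-489.2121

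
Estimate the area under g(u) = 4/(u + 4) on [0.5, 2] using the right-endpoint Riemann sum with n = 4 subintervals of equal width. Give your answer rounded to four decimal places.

1.1101

Δu = (2 − 0.5)/4 = 0.375.
Right endpoints: 0.875, 1.25, 1.625, 2.
g(0.875) = 32/39, g(1.25) = 16/21, g(1.625) = 32/45, g(2) = 2/3.
Sum = Δu · [g(0.875) + g(1.25) + g(1.625) + g(2)].
Sum ≈ 1.1101.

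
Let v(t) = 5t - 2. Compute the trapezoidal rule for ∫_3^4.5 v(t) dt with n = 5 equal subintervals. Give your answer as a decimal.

Δt = (4.5 − 3)/5 = 0.3.
v(3) = 13, v(3.3) = 14.5, v(3.6) = 16, v(3.9) = 17.5, v(4.2) = 19, v(4.5) = 20.5.
T_5 = (Δt/2)·[v(t_0) + 2v(t_1) + ... + 2v(t_{4}) + v(t_5)].
Sum = 25.125.

25.125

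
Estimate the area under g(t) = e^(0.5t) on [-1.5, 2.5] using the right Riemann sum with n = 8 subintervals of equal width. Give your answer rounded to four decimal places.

6.8219

Δt = (2.5 − (-1.5))/8 = 0.5.
Right endpoints: -1, -0.5, 0, 0.5, 1, 1.5, 2, 2.5.
g(-1) ≈ 0.6065, g(-0.5) ≈ 0.7788, g(0) ≈ 1.0000, g(0.5) ≈ 1.2840, g(1) ≈ 1.6487, g(1.5) ≈ 2.1170, g(2) ≈ 2.7183, g(2.5) ≈ 3.4903.
Sum = Δt · [g(-1) + g(-0.5) + g(0) + ...].
Sum ≈ 6.8219.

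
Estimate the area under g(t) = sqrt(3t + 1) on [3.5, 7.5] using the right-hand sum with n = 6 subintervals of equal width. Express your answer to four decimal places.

Δt = (7.5 − 3.5)/6 = 2/3.
Right endpoints: 25/6, 29/6, 5.5, 37/6, 41/6, 7.5.
g(25/6) ≈ 3.6742, g(29/6) ≈ 3.9370, g(5.5) ≈ 4.1833, g(37/6) ≈ 4.4159, g(41/6) ≈ 4.6368, g(7.5) ≈ 4.8477.
Sum = Δt · [g(25/6) + g(29/6) + g(5.5) + ...].
Sum ≈ 17.1299.

17.1299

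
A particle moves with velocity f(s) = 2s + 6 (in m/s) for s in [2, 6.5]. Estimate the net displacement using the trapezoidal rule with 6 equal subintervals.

Δs = (6.5 − 2)/6 = 0.75.
f(2) = 10, f(2.75) = 11.5, f(3.5) = 13, f(4.25) = 14.5, f(5) = 16, f(5.75) = 17.5, f(6.5) = 19.
T_6 = (Δs/2)·[f(s_0) + 2f(s_1) + ... + 2f(s_{5}) + f(s_6)].
Sum = 65.25.

65.25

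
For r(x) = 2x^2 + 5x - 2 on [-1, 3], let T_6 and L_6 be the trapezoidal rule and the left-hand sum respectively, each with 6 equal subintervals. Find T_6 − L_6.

12

T_6 ≈ 31.25926.
L_6 ≈ 19.25926.
T_6 − L_6 = 12.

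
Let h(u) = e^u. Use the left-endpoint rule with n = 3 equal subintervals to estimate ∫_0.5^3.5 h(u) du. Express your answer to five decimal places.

18.31290

Δu = (3.5 − 0.5)/3 = 1.
Left endpoints: 0.5, 1.5, 2.5.
h(0.5) ≈ 1.64872, h(1.5) ≈ 4.48169, h(2.5) ≈ 12.18249.
Sum = Δu · [h(0.5) + h(1.5) + h(2.5)].
Sum ≈ 18.31290.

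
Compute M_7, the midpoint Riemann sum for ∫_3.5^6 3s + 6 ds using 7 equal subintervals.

50.625

Δs = (6 − 3.5)/7 = 5/14.
Midpoints: 103/28, 113/28, 123/28, 4.75, 143/28, 153/28, 163/28.
f(103/28) = 477/28, f(113/28) = 507/28, f(123/28) = 537/28, f(4.75) = 20.25, f(143/28) = 597/28, f(153/28) = 627/28, f(163/28) = 657/28.
Sum = Δs · [f(103/28) + f(113/28) + f(123/28) + ...].
Sum = 50.625.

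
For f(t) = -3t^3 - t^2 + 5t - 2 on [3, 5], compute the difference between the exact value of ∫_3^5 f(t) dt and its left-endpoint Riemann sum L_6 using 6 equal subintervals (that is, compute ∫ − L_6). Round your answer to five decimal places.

Exact integral: ∫_3^5 f(t) dt ≈ -404.6666667.
L_6 ≈ -356.0370370.
Error ≈ -404.6666667 − (-356.0370370) ≈ -48.62963.

-48.62963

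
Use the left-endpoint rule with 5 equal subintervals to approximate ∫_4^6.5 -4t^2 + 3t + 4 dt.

-207.5

Δt = (6.5 − 4)/5 = 0.5.
Left endpoints: 4, 4.5, 5, 5.5, 6.
f(4) = -48, f(4.5) = -63.5, f(5) = -81, f(5.5) = -100.5, f(6) = -122.
Sum = Δt · [f(4) + f(4.5) + f(5) + f(5.5) + f(6)].
Sum = -207.5.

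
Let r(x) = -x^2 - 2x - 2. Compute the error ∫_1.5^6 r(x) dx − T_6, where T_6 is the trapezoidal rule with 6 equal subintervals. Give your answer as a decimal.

Exact integral: ∫_1.5^6 r(x) dx = -113.625.
T_6 = -114.046875.
Error = -113.625 − (-114.046875) = 0.421875.

0.421875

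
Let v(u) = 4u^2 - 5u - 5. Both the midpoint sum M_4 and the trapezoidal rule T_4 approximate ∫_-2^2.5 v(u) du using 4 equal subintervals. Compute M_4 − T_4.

-5.6953125

M_4 = 1.4765625.
T_4 = 7.171875.
M_4 − T_4 = -5.6953125.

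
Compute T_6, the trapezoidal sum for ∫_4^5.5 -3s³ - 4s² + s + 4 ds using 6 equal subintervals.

Δs = (5.5 − 4)/6 = 0.25.
f(4) = -248, f(4.25) = -294.296875, f(4.5) = -345.875, f(4.75) = -403.015625, f(5) = -466, f(5.25) = -535.109375, f(5.5) = -610.625.
T_6 = (Δs/2)·[f(s_0) + 2f(s_1) + ... + 2f(s_{5}) + f(s_6)].
Sum = -618.40234375.

-618.40234375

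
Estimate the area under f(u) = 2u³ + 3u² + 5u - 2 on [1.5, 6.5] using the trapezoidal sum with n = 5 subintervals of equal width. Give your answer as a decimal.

1273.75

Δu = (6.5 − 1.5)/5 = 1.
f(1.5) = 19, f(2.5) = 60.5, f(3.5) = 138, f(4.5) = 263.5, f(5.5) = 449, f(6.5) = 706.5.
T_5 = (Δu/2)·[f(u_0) + 2f(u_1) + ... + 2f(u_{4}) + f(u_5)].
Sum = 1273.75.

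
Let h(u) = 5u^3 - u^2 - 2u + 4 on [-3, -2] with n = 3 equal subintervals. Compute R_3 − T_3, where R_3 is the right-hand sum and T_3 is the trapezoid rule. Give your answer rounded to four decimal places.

R_3 ≈ -62.962963.
T_3 ≈ -79.296296.
R_3 − T_3 ≈ 16.3333.

16.3333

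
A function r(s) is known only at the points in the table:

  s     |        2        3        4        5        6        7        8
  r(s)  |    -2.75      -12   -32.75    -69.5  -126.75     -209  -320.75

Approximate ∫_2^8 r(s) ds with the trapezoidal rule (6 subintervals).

Δs = 1.
T_6 = (1/2)·[(-2.75) + 2·(-12) + 2·(-32.75) + 2·(-69.5) + 2·(-126.75) + 2·(-209) + (-320.75)] = -611.75.

-611.75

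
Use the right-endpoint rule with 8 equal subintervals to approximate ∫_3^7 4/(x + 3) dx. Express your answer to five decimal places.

1.97812

Δx = (7 − 3)/8 = 0.5.
Right endpoints: 3.5, 4, 4.5, 5, 5.5, 6, 6.5, 7.
f(3.5) = 8/13, f(4) = 4/7, f(4.5) = 8/15, f(5) = 0.5, f(5.5) = 8/17, f(6) = 4/9, f(6.5) = 8/19, f(7) = 0.4.
Sum = Δx · [f(3.5) + f(4) + f(4.5) + ...].
Sum ≈ 1.97812.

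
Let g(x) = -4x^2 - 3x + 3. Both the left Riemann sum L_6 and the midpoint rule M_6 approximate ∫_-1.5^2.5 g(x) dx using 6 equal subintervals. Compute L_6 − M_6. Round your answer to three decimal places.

L_6 ≈ -11.18519.
M_6 ≈ -18.74074.
L_6 − M_6 ≈ 7.556.

7.556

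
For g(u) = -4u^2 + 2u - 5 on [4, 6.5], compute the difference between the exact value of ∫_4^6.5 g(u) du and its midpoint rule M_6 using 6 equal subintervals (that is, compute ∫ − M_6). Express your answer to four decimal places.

-0.1447

Exact integral: ∫_4^6.5 g(u) du ≈ -267.083333.
M_6 ≈ -266.938657.
Error ≈ -267.083333 − (-266.938657) ≈ -0.1447.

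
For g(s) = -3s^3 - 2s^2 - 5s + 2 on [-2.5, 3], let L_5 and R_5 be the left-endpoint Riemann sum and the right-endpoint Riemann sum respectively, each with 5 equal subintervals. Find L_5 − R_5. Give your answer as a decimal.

L_5 = 28.0225.
R_5 = -148.94.
L_5 − R_5 = 176.9625.

176.9625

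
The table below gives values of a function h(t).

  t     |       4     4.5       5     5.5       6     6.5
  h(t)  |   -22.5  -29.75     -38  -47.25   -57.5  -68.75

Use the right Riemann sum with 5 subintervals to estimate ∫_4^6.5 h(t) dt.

-120.625

Δt = 0.5.
Sum = 0.5·[(-29.75) + (-38) + (-47.25) + (-57.5) + (-68.75)] = -120.625.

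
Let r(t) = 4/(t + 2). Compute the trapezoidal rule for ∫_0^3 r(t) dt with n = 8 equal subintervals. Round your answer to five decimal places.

Δt = (3 − 0)/8 = 0.375.
r(0) = 2, r(0.375) = 32/19, r(0.75) = 16/11, r(1.125) = 1.28, r(1.5) = 8/7, r(1.875) = 32/31, r(2.25) = 16/17, r(2.625) = 32/37, r(3) = 0.8.
T_8 = (Δt/2)·[r(t_0) + 2r(t_1) + ... + 2r(t_{7}) + r(t_8)].
Sum ≈ 3.67497.

3.67497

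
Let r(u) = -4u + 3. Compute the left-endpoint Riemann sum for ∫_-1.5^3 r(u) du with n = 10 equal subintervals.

4.05

Δu = (3 − (-1.5))/10 = 0.45.
Left endpoints: -1.5, -1.05, -0.6, -0.15, 0.3, 0.75, 1.2, 1.65, 2.1, 2.55.
r(-1.5) = 9, r(-1.05) = 7.2, r(-0.6) = 5.4, r(-0.15) = 3.6, r(0.3) = 1.8, r(0.75) = 0, r(1.2) = -1.8, r(1.65) = -3.6, r(2.1) = -5.4, r(2.55) = -7.2.
Sum = Δu · [r(-1.5) + r(-1.05) + r(-0.6) + ...].
Sum = 4.05.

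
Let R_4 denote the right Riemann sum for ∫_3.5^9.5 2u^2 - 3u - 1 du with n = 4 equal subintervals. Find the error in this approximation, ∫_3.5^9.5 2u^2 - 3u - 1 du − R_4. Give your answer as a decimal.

-108

Exact integral: ∫_3.5^9.5 f(u) du = 420.
R_4 = 528.
Error = 420 − 528 = -108.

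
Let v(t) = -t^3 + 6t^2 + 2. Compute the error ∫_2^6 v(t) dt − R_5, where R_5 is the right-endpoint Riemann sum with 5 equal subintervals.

Exact integral: ∫_2^6 v(t) dt = 104.
R_5 = 95.04.
Error = 104 − 95.04 = 8.96.

8.96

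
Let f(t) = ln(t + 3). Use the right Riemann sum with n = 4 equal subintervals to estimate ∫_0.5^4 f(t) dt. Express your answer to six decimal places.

Δt = (4 − 0.5)/4 = 0.875.
Right endpoints: 1.375, 2.25, 3.125, 4.
f(1.375) ≈ 1.475907, f(2.25) ≈ 1.658228, f(3.125) ≈ 1.812379, f(4) ≈ 1.945910.
Sum = Δt · [f(1.375) + f(2.25) + f(3.125) + f(4)].
Sum ≈ 6.030871.

6.030871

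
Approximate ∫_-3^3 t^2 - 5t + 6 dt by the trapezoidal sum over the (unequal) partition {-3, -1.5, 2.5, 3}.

65.25

Subinterval widths: 1.5, 4, 0.5.
f(-3) = 30, f(-1.5) = 15.75, f(2.5) = -0.25, f(3) = 0.
On each subinterval the trapezoid contributes (Δt_i/2)·[f(t_{i-1}) + f(t_i)].
Sum = 65.25.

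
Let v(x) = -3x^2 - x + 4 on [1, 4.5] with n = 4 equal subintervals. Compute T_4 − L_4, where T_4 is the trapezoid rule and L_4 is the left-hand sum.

T_4 = -87.08984375.
L_4 = -60.29296875.
T_4 − L_4 = -26.796875.

-26.796875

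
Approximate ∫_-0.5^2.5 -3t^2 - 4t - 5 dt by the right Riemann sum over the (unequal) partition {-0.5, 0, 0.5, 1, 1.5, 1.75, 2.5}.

-51.859375

Subinterval widths: 0.5, 0.5, 0.5, 0.5, 0.25, 0.75.
Right endpoints: 0, 0.5, 1, 1.5, 1.75, 2.5.
f(0) = -5, f(0.5) = -7.75, f(1) = -12, f(1.5) = -17.75, f(1.75) = -21.1875, f(2.5) = -33.75.
Sum = Σ Δt_i · f(t_i).
Sum = -51.859375.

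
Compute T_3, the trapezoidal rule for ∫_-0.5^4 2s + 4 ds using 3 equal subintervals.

Δs = (4 − (-0.5))/3 = 1.5.
f(-0.5) = 3, f(1) = 6, f(2.5) = 9, f(4) = 12.
T_3 = (Δs/2)·[f(s_0) + 2f(s_1) + 2f(s_2) + f(s_3)].
Sum = 33.75.

33.75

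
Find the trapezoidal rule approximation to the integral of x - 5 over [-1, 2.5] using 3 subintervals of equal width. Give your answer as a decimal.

Δx = (2.5 − (-1))/3 = 7/6.
f(-1) = -6, f(1/6) = -29/6, f(4/3) = -11/3, f(2.5) = -2.5.
T_3 = (Δx/2)·[f(x_0) + 2f(x_1) + 2f(x_2) + f(x_3)].
Sum = -14.875.

-14.875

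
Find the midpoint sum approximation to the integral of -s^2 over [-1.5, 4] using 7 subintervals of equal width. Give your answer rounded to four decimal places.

Δs = (4 − (-1.5))/7 = 11/14.
Midpoints: -31/28, -9/28, 13/28, 1.25, 57/28, 79/28, 101/28.
f(-31/28) = -961/784, f(-9/28) = -81/784, f(13/28) = -169/784, f(1.25) = -1.5625, f(57/28) = -3249/784, f(79/28) = -6241/784, f(101/28) = -10201/784.
Sum = Δs · [f(-31/28) + f(-9/28) + f(13/28) + ...].
Sum ≈ -22.1754.

-22.1754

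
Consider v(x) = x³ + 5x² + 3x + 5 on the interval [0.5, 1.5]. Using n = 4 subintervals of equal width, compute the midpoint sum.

14.625

Δx = (1.5 − 0.5)/4 = 0.25.
Midpoints: 0.625, 0.875, 1.125, 1.375.
v(0.625) = 4645/512, v(0.875) = 6207/512, v(1.125) = 8257/512, v(1.375) = 10843/512.
Sum = Δx · [v(0.625) + v(0.875) + v(1.125) + v(1.375)].
Sum = 14.625.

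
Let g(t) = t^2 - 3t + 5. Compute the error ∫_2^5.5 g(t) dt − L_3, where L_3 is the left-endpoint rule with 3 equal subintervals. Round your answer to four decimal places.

8.3935

Exact integral: ∫_2^5.5 g(t) dt ≈ 30.916667.
L_3 ≈ 22.523148.
Error ≈ 30.916667 − 22.523148 ≈ 8.3935.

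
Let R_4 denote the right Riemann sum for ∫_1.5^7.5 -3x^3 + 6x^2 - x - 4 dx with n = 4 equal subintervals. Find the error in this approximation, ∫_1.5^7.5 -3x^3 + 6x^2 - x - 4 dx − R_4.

Exact integral: ∫_1.5^7.5 f(x) dx = -1583.25.
R_4 = -2364.
Error = -1583.25 − (-2364) = 780.75.

780.75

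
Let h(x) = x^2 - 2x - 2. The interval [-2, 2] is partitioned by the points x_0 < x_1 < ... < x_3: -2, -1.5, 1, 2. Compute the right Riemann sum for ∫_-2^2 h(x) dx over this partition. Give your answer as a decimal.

-7.875

Subinterval widths: 0.5, 2.5, 1.
Right endpoints: -1.5, 1, 2.
h(-1.5) = 3.25, h(1) = -3, h(2) = -2.
Sum = Σ Δx_i · h(x_i).
Sum = -7.875.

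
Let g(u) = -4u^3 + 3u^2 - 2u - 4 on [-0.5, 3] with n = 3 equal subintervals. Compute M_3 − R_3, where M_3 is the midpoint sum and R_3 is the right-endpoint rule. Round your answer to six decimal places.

M_3 ≈ -71.79861111.
R_3 ≈ -138.15277778.
M_3 − R_3 ≈ 66.354167.

66.354167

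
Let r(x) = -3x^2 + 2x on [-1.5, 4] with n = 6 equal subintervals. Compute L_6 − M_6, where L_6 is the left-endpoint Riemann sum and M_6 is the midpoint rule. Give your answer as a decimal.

L_6 ≈ -42.0711806.
M_6 ≈ -52.4696181.
L_6 − M_6 = 10.3984375.

10.3984375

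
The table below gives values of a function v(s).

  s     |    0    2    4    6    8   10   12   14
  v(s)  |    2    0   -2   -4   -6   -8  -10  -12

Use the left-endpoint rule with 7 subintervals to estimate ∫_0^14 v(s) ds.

Δs = 2.
Sum = 2·[2 + 0 + (-2) + (-4) + (-6) + (-8) + (-10)] = -56.

-56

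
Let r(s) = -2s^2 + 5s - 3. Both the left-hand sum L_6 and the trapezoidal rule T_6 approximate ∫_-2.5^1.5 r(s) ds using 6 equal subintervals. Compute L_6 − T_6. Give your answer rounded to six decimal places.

-9.333333

L_6 ≈ -44.59259259.
T_6 ≈ -35.25925926.
L_6 − T_6 ≈ -9.333333.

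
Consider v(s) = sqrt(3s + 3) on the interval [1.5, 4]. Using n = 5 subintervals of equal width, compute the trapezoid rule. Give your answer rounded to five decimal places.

Δs = (4 − 1.5)/5 = 0.5.
v(1.5) ≈ 2.73861, v(2) ≈ 3.00000, v(2.5) ≈ 3.24037, v(3) ≈ 3.46410, v(3.5) ≈ 3.67423, v(4) ≈ 3.87298.
T_5 = (Δs/2)·[v(s_0) + 2v(s_1) + ... + 2v(s_{4}) + v(s_5)].
Sum ≈ 8.34225.

8.34225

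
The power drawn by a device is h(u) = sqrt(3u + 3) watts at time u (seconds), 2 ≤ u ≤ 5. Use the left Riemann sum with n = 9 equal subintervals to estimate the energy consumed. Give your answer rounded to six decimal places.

Δu = (5 − 2)/9 = 1/3.
Left endpoints: 2, 7/3, 8/3, 3, 10/3, 11/3, 4, 13/3, 14/3.
h(2) ≈ 3.000000, h(7/3) ≈ 3.162278, h(8/3) ≈ 3.316625, h(3) ≈ 3.464102, h(10/3) ≈ 3.605551, h(11/3) ≈ 3.741657, h(4) ≈ 3.872983, h(13/3) ≈ 4.000000, h(14/3) ≈ 4.123106.
Sum = Δu · [h(2) + h(7/3) + h(8/3) + ...].
Sum ≈ 10.762101.

10.762101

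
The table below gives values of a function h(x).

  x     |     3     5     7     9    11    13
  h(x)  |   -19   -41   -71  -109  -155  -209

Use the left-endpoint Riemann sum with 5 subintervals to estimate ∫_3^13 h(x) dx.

Δx = 2.
Sum = 2·[(-19) + (-41) + (-71) + (-109) + (-155)] = -790.

-790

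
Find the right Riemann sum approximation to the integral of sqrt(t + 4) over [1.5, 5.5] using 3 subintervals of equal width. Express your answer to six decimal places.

11.405346

Δt = (5.5 − 1.5)/3 = 4/3.
Right endpoints: 17/6, 25/6, 5.5.
f(17/6) ≈ 2.614065, f(25/6) ≈ 2.857738, f(5.5) ≈ 3.082207.
Sum = Δt · [f(17/6) + f(25/6) + f(5.5)].
Sum ≈ 11.405346.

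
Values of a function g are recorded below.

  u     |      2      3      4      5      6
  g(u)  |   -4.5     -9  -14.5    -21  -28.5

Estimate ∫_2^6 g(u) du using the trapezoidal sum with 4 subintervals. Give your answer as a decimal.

Δu = 1.
T_4 = (1/2)·[(-4.5) + 2·(-9) + 2·(-14.5) + 2·(-21) + (-28.5)] = -61.

-61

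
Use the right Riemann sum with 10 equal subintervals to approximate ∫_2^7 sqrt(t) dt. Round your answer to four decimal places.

Δt = (7 − 2)/10 = 0.5.
Right endpoints: 2.5, 3, 3.5, 4, 4.5, 5, 5.5, 6, 6.5, 7.
f(2.5) ≈ 1.5811, f(3) ≈ 1.7321, f(3.5) ≈ 1.8708, f(4) ≈ 2.0000, f(4.5) ≈ 2.1213, f(5) ≈ 2.2361, f(5.5) ≈ 2.3452, f(6) ≈ 2.4495, f(6.5) ≈ 2.5495, f(7) ≈ 2.6458.
Sum = Δt · [f(2.5) + f(3) + f(3.5) + ...].
Sum ≈ 10.7657.

10.7657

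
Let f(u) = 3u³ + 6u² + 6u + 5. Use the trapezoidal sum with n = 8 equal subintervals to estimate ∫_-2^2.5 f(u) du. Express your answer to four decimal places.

Δu = (2.5 − (-2))/8 = 0.5625.
f(-2) = -7, f(-1.4375) = -565/4096, f(-0.875) = 1195/512, f(-0.3125) = 14825/4096, f(0.25) = 6.921875, f(0.8125) = 63263/4096, f(1.375) = 16585/512, f(1.9375) = 249725/4096, f(2.5) = 104.375.
T_8 = (Δu/2)·[f(u_0) + 2f(u_1) + ... + 2f(u_{7}) + f(u_8)].
Sum ≈ 95.7546.

95.7546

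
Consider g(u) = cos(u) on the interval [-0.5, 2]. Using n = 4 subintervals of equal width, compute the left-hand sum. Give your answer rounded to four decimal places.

Δu = (2 − (-0.5))/4 = 0.625.
Left endpoints: -0.5, 0.125, 0.75, 1.375.
g(-0.5) ≈ 0.8776, g(0.125) ≈ 0.9922, g(0.75) ≈ 0.7317, g(1.375) ≈ 0.1945.
Sum = Δu · [g(-0.5) + g(0.125) + g(0.75) + g(1.375)].
Sum ≈ 1.7475.

1.7475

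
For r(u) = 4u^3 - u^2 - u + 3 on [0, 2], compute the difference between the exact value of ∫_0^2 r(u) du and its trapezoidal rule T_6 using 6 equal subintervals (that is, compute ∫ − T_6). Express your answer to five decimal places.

-0.40741

Exact integral: ∫_0^2 r(u) du ≈ 17.3333333.
T_6 ≈ 17.7407407.
Error ≈ 17.3333333 − 17.7407407 ≈ -0.40741.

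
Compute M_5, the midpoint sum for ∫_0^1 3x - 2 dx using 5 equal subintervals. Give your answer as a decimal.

-0.5

Δx = (1 − 0)/5 = 0.2.
Midpoints: 0.1, 0.3, 0.5, 0.7, 0.9.
f(0.1) = -1.7, f(0.3) = -1.1, f(0.5) = -0.5, f(0.7) = 0.1, f(0.9) = 0.7.
Sum = Δx · [f(0.1) + f(0.3) + f(0.5) + f(0.7) + f(0.9)].
Sum = -0.5.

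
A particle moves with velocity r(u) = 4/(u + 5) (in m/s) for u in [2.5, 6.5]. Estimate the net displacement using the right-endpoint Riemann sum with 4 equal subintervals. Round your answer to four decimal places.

1.6204

Δu = (6.5 − 2.5)/4 = 1.
Right endpoints: 3.5, 4.5, 5.5, 6.5.
r(3.5) = 8/17, r(4.5) = 8/19, r(5.5) = 8/21, r(6.5) = 8/23.
Sum = Δu · [r(3.5) + r(4.5) + r(5.5) + r(6.5)].
Sum ≈ 1.6204.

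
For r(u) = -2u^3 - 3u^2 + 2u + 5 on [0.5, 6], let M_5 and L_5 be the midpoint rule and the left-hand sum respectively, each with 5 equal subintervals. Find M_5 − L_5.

M_5 = -788.115625.
L_5 = -535.15.
M_5 − L_5 = -252.965625.

-252.965625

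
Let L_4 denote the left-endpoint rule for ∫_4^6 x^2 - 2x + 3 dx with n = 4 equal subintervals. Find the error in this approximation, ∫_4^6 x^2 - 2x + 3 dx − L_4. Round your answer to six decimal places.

3.916667

Exact integral: ∫_4^6 f(x) dx ≈ 36.66666667.
L_4 = 32.75.
Error ≈ 36.66666667 − 32.75 ≈ 3.916667.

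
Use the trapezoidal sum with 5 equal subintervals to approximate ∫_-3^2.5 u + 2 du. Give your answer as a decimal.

9.625

Δu = (2.5 − (-3))/5 = 1.1.
f(-3) = -1, f(-1.9) = 0.1, f(-0.8) = 1.2, f(0.3) = 2.3, f(1.4) = 3.4, f(2.5) = 4.5.
T_5 = (Δu/2)·[f(u_0) + 2f(u_1) + ... + 2f(u_{4}) + f(u_5)].
Sum = 9.625.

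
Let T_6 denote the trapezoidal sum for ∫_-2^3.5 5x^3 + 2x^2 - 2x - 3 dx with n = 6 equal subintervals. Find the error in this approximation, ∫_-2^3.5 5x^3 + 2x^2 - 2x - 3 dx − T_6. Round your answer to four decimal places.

Exact integral: ∫_-2^3.5 f(x) dx ≈ 176.744792.
T_6 ≈ 186.950666.
Error ≈ 176.744792 − 186.950666 ≈ -10.2059.

-10.2059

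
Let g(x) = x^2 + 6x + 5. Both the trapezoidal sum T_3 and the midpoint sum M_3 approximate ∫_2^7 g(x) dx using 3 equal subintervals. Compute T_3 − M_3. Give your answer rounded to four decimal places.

3.4722

T_3 ≈ 273.981481.
M_3 ≈ 270.509259.
T_3 − M_3 ≈ 3.4722.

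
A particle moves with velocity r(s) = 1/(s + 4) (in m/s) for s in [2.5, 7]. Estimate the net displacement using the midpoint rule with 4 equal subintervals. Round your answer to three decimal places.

Δs = (7 − 2.5)/4 = 1.125.
Midpoints: 3.0625, 4.1875, 5.3125, 6.4375.
r(3.0625) = 16/113, r(4.1875) = 16/131, r(5.3125) = 16/149, r(6.4375) = 16/167.
Sum = Δs · [r(3.0625) + r(4.1875) + r(5.3125) + r(6.4375)].
Sum ≈ 0.525.

0.525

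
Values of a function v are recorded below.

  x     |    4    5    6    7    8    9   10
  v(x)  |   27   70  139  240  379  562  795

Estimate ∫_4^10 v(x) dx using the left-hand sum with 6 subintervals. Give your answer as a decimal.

Δx = 1.
Sum = 1·[27 + 70 + 139 + 240 + 379 + 562] = 1417.

1417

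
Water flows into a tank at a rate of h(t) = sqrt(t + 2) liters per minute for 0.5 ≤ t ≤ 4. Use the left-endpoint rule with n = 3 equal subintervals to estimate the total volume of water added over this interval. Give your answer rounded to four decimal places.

Δt = (4 − 0.5)/3 = 7/6.
Left endpoints: 0.5, 5/3, 17/6.
h(0.5) ≈ 1.5811, h(5/3) ≈ 1.9149, h(17/6) ≈ 2.1985.
Sum = Δt · [h(0.5) + h(5/3) + h(17/6)].
Sum ≈ 6.6436.

6.6436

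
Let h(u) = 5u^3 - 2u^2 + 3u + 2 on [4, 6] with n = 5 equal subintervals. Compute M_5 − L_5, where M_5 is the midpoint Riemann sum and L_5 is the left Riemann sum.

139.36

M_5 = 1230.72.
L_5 = 1091.36.
M_5 − L_5 = 139.36.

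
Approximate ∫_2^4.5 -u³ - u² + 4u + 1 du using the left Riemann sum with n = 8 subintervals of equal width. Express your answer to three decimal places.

-77.697

Δu = (4.5 − 2)/8 = 0.3125.
Left endpoints: 2, 2.3125, 2.625, 2.9375, 3.25, 3.5625, 3.875, 4.1875.
f(2) = -3, f(2.3125) = -30573/4096, f(2.625) = -6901/512, f(2.9375) = -86943/4096, f(3.25) = -30.890625, f(3.5625) = -174713/4096, f(3.875) = -29031/512, f(4.1875) = -299883/4096.
Sum = Δu · [f(2) + f(2.3125) + f(2.625) + ...].
Sum ≈ -77.697.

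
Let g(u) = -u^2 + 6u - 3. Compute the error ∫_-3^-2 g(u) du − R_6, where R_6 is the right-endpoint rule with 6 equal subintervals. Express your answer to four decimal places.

Exact integral: ∫_-3^-2 g(u) du ≈ -24.333333.
R_6 ≈ -23.421296.
Error ≈ -24.333333 − (-23.421296) ≈ -0.9120.

-0.9120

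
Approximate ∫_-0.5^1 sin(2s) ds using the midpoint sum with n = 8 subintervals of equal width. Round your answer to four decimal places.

Δs = (1 − (-0.5))/8 = 0.1875.
Midpoints: -0.40625, -0.21875, -0.03125, 0.15625, 0.34375, 0.53125, 0.71875, 0.90625.
f(-0.40625) ≈ -0.7260, f(-0.21875) ≈ -0.4237, f(-0.03125) ≈ -0.0625, f(0.15625) ≈ 0.3074, f(0.34375) ≈ 0.6346, f(0.53125) ≈ 0.8736, f(0.71875) ≈ 0.9911, f(0.90625) ≈ 0.9709.
Sum = Δs · [f(-0.40625) + f(-0.21875) + f(-0.03125) + ...].
Sum ≈ 0.4810.

0.4810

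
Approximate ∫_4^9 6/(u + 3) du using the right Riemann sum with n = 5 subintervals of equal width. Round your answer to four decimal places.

Δu = (9 − 4)/5 = 1.
Right endpoints: 5, 6, 7, 8, 9.
f(5) = 0.75, f(6) = 2/3, f(7) = 0.6, f(8) = 6/11, f(9) = 0.5.
Sum = Δu · [f(5) + f(6) + f(7) + f(8) + f(9)].
Sum ≈ 3.0621.

3.0621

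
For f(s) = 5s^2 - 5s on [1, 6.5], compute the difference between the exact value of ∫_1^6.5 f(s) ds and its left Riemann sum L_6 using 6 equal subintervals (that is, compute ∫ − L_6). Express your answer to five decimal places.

Exact integral: ∫_1^6.5 f(s) ds ≈ 352.9166667.
L_6 ≈ 274.8408565.
Error ≈ 352.9166667 − 274.8408565 ≈ 78.07581.

78.07581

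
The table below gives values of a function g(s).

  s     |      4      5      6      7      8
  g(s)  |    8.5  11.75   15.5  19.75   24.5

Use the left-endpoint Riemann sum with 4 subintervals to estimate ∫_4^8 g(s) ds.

55.5

Δs = 1.
Sum = 1·[8.5 + 11.75 + 15.5 + 19.75] = 55.5.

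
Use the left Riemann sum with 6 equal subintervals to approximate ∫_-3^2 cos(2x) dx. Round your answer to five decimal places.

Δx = (2 − (-3))/6 = 5/6.
Left endpoints: -3, -13/6, -4/3, -0.5, 1/3, 7/6.
f(-3) ≈ 0.96017, f(-13/6) ≈ -0.37004, f(-4/3) ≈ -0.88933, f(-0.5) ≈ 0.54030, f(1/3) ≈ 0.78589, f(7/6) ≈ -0.69076.
Sum = Δx · [f(-3) + f(-13/6) + f(-4/3) + ...].
Sum ≈ 0.28019.

0.28019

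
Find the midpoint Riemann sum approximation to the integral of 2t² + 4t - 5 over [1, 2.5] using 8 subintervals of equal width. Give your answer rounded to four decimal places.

Δt = (2.5 − 1)/8 = 0.1875.
Midpoints: 1.09375, 1.28125, 1.46875, 1.65625, 1.84375, 2.03125, 2.21875, 2.40625.
f(1.09375) = 905/512, f(1.28125) = 1745/512, f(1.46875) = 2657/512, f(1.65625) = 3641/512, f(1.84375) = 4697/512, f(2.03125) = 5825/512, f(2.21875) = 7025/512, f(2.40625) = 8297/512.
Sum = Δt · [f(1.09375) + f(1.28125) + f(1.46875) + ...].
Sum ≈ 12.7412.

12.7412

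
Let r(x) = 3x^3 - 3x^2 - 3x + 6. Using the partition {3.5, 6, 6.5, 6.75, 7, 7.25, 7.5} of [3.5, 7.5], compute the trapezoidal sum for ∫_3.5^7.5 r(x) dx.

Subinterval widths: 2.5, 0.5, 0.25, 0.25, 0.25, 0.25.
r(3.5) = 87.375, r(6) = 528, r(6.5) = 683.625, r(6.75) = 771.703125, r(7) = 867, r(7.25) = 969.796875, r(7.5) = 1080.375.
On each subinterval the trapezoid contributes (Δx_i/2)·[r(x_{i-1}) + r(x_i)].
Sum = 1944.75.

1944.75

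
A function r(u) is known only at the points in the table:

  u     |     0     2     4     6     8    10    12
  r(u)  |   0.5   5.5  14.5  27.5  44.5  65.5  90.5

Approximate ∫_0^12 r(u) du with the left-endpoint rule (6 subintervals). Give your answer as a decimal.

316

Δu = 2.
Sum = 2·[0.5 + 5.5 + 14.5 + 27.5 + 44.5 + 65.5] = 316.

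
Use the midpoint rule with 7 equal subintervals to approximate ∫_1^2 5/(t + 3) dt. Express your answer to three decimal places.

1.116

Δt = (2 − 1)/7 = 1/7.
Midpoints: 15/14, 17/14, 19/14, 1.5, 23/14, 25/14, 27/14.
f(15/14) = 70/57, f(17/14) = 70/59, f(19/14) = 70/61, f(1.5) = 10/9, f(23/14) = 14/13, f(25/14) = 70/67, f(27/14) = 70/69.
Sum = Δt · [f(15/14) + f(17/14) + f(19/14) + ...].
Sum ≈ 1.116.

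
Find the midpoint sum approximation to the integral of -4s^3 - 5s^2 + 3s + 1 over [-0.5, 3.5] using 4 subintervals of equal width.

Δs = (3.5 − (-0.5))/4 = 1.
Midpoints: 0, 1, 2, 3.
f(0) = 1, f(1) = -5, f(2) = -45, f(3) = -143.
Sum = Δs · [f(0) + f(1) + f(2) + f(3)].
Sum = -192.

-192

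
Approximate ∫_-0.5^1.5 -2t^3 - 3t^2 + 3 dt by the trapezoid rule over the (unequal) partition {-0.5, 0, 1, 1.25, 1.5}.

-1.0859375

Subinterval widths: 0.5, 1, 0.25, 0.25.
f(-0.5) = 2.5, f(0) = 3, f(1) = -2, f(1.25) = -5.59375, f(1.5) = -10.5.
On each subinterval the trapezoid contributes (Δt_i/2)·[f(t_{i-1}) + f(t_i)].
Sum = -1.0859375.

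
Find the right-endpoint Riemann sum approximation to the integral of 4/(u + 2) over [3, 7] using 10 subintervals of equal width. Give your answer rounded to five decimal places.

Δu = (7 − 3)/10 = 0.4.
Right endpoints: 3.4, 3.8, 4.2, 4.6, 5, 5.4, 5.8, 6.2, 6.6, 7.
f(3.4) = 20/27, f(3.8) = 20/29, f(4.2) = 20/31, f(4.6) = 20/33, f(5) = 4/7, f(5.4) = 20/37, f(5.8) = 20/39, f(6.2) = 20/41, f(6.6) = 20/43, f(7) = 4/9.
Sum = Δu · [f(3.4) + f(3.8) + f(4.2) + ...].
Sum ≈ 2.28151.

2.28151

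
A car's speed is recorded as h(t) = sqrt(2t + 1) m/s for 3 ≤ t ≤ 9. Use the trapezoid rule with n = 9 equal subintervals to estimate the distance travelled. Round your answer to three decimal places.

21.427

Δt = (9 − 3)/9 = 2/3.
h(3) ≈ 2.646, h(11/3) ≈ 2.887, h(13/3) ≈ 3.109, h(5) ≈ 3.317, h(17/3) ≈ 3.512, h(19/3) ≈ 3.697, h(7) ≈ 3.873, h(23/3) ≈ 4.041, h(25/3) ≈ 4.203, h(9) ≈ 4.359.
T_9 = (Δt/2)·[h(t_0) + 2h(t_1) + ... + 2h(t_{8}) + h(t_9)].
Sum ≈ 21.427.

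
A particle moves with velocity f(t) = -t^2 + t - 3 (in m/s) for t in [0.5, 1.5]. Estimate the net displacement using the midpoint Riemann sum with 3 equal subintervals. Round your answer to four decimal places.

-3.0741

Δt = (1.5 − 0.5)/3 = 1/3.
Midpoints: 2/3, 1, 4/3.
f(2/3) = -25/9, f(1) = -3, f(4/3) = -31/9.
Sum = Δt · [f(2/3) + f(1) + f(4/3)].
Sum ≈ -3.0741.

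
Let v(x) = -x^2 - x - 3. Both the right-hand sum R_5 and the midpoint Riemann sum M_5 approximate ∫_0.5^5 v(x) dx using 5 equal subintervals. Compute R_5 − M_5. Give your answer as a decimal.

R_5 = -81.27.
M_5 = -67.19625.
R_5 − M_5 = -14.07375.

-14.07375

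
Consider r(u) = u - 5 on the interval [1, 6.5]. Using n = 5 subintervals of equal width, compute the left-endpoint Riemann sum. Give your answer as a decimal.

Δu = (6.5 − 1)/5 = 1.1.
Left endpoints: 1, 2.1, 3.2, 4.3, 5.4.
r(1) = -4, r(2.1) = -2.9, r(3.2) = -1.8, r(4.3) = -0.7, r(5.4) = 0.4.
Sum = Δu · [r(1) + r(2.1) + r(3.2) + r(4.3) + r(5.4)].
Sum = -9.9.

-9.9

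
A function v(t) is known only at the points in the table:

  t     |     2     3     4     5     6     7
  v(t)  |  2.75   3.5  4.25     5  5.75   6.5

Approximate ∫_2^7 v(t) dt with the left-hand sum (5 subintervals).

21.25

Δt = 1.
Sum = 1·[2.75 + 3.5 + 4.25 + 5 + 5.75] = 21.25.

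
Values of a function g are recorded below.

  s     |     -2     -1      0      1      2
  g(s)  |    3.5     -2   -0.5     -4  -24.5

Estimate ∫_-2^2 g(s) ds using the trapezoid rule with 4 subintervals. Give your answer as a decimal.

Δs = 1.
T_4 = (1/2)·[3.5 + 2·(-2) + 2·(-0.5) + 2·(-4) + (-24.5)] = -17.

-17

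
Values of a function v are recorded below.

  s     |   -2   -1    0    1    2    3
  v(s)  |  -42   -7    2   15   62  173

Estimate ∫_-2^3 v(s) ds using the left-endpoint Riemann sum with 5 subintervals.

Δs = 1.
Sum = 1·[(-42) + (-7) + 2 + 15 + 62] = 30.

30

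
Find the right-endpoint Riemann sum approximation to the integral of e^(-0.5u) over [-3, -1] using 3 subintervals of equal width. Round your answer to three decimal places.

4.774

Δu = (-1 − (-3))/3 = 2/3.
Right endpoints: -7/3, -5/3, -1.
f(-7/3) ≈ 3.211, f(-5/3) ≈ 2.301, f(-1) ≈ 1.649.
Sum = Δu · [f(-7/3) + f(-5/3) + f(-1)].
Sum ≈ 4.774.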